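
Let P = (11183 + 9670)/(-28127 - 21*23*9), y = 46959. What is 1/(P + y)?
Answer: 32474/1524925713 ≈ 2.1295e-5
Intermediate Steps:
P = -20853/32474 (P = 20853/(-28127 - 483*9) = 20853/(-28127 - 4347) = 20853/(-32474) = 20853*(-1/32474) = -20853/32474 ≈ -0.64214)
1/(P + y) = 1/(-20853/32474 + 46959) = 1/(1524925713/32474) = 32474/1524925713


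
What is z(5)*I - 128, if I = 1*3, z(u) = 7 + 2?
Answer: -101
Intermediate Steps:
z(u) = 9
I = 3
z(5)*I - 128 = 9*3 - 128 = 27 - 128 = -101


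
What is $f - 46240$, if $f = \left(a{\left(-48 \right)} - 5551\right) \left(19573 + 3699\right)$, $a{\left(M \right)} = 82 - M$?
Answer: $-126203752$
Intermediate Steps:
$f = -126157512$ ($f = \left(\left(82 - -48\right) - 5551\right) \left(19573 + 3699\right) = \left(\left(82 + 48\right) - 5551\right) 23272 = \left(130 - 5551\right) 23272 = \left(-5421\right) 23272 = -126157512$)
$f - 46240 = -126157512 - 46240 = -126203752$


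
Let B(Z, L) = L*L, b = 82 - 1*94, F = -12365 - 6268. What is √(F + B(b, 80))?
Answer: I*√12233 ≈ 110.6*I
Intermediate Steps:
F = -18633
b = -12 (b = 82 - 94 = -12)
B(Z, L) = L²
√(F + B(b, 80)) = √(-18633 + 80²) = √(-18633 + 6400) = √(-12233) = I*√12233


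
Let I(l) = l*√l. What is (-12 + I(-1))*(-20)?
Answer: 240 + 20*I ≈ 240.0 + 20.0*I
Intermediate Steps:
I(l) = l^(3/2)
(-12 + I(-1))*(-20) = (-12 + (-1)^(3/2))*(-20) = (-12 - I)*(-20) = 240 + 20*I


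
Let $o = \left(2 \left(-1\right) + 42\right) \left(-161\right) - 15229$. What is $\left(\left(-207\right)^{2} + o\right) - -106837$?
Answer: $128017$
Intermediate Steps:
$o = -21669$ ($o = \left(-2 + 42\right) \left(-161\right) - 15229 = 40 \left(-161\right) - 15229 = -6440 - 15229 = -21669$)
$\left(\left(-207\right)^{2} + o\right) - -106837 = \left(\left(-207\right)^{2} - 21669\right) - -106837 = \left(42849 - 21669\right) + 106837 = 21180 + 106837 = 128017$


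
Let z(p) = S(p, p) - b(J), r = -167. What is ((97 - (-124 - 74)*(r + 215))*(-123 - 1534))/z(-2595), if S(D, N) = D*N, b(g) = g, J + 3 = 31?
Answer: -15908857/6733997 ≈ -2.3625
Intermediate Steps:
J = 28 (J = -3 + 31 = 28)
z(p) = -28 + p**2 (z(p) = p*p - 1*28 = p**2 - 28 = -28 + p**2)
((97 - (-124 - 74)*(r + 215))*(-123 - 1534))/z(-2595) = ((97 - (-124 - 74)*(-167 + 215))*(-123 - 1534))/(-28 + (-2595)**2) = ((97 - (-198)*48)*(-1657))/(-28 + 6734025) = ((97 - 1*(-9504))*(-1657))/6733997 = ((97 + 9504)*(-1657))*(1/6733997) = (9601*(-1657))*(1/6733997) = -15908857*1/6733997 = -15908857/6733997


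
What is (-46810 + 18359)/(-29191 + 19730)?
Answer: 28451/9461 ≈ 3.0072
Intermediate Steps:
(-46810 + 18359)/(-29191 + 19730) = -28451/(-9461) = -28451*(-1/9461) = 28451/9461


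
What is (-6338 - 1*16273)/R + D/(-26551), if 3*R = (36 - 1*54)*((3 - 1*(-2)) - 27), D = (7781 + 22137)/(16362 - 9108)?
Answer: -103688193335/605317284 ≈ -171.30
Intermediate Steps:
D = 14959/3627 (D = 29918/7254 = 29918*(1/7254) = 14959/3627 ≈ 4.1243)
R = 132 (R = ((36 - 1*54)*((3 - 1*(-2)) - 27))/3 = ((36 - 54)*((3 + 2) - 27))/3 = (-18*(5 - 27))/3 = (-18*(-22))/3 = (⅓)*396 = 132)
(-6338 - 1*16273)/R + D/(-26551) = (-6338 - 1*16273)/132 + (14959/3627)/(-26551) = (-6338 - 16273)*(1/132) + (14959/3627)*(-1/26551) = -22611*1/132 - 2137/13757211 = -7537/44 - 2137/13757211 = -103688193335/605317284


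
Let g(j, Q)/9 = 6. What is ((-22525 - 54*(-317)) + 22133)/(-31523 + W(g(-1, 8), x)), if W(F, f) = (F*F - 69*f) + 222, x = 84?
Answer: -16726/34181 ≈ -0.48934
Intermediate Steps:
g(j, Q) = 54 (g(j, Q) = 9*6 = 54)
W(F, f) = 222 + F**2 - 69*f (W(F, f) = (F**2 - 69*f) + 222 = 222 + F**2 - 69*f)
((-22525 - 54*(-317)) + 22133)/(-31523 + W(g(-1, 8), x)) = ((-22525 - 54*(-317)) + 22133)/(-31523 + (222 + 54**2 - 69*84)) = ((-22525 + 17118) + 22133)/(-31523 + (222 + 2916 - 5796)) = (-5407 + 22133)/(-31523 - 2658) = 16726/(-34181) = 16726*(-1/34181) = -16726/34181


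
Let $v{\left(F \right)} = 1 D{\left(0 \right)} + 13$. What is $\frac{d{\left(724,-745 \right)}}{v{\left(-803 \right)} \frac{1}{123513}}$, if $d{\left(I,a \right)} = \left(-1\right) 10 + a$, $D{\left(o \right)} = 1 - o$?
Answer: $- \frac{93252315}{14} \approx -6.6609 \cdot 10^{6}$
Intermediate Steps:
$d{\left(I,a \right)} = -10 + a$
$v{\left(F \right)} = 14$ ($v{\left(F \right)} = 1 \left(1 - 0\right) + 13 = 1 \left(1 + 0\right) + 13 = 1 \cdot 1 + 13 = 1 + 13 = 14$)
$\frac{d{\left(724,-745 \right)}}{v{\left(-803 \right)} \frac{1}{123513}} = \frac{-10 - 745}{14 \cdot \frac{1}{123513}} = - \frac{755}{14 \cdot \frac{1}{123513}} = - \frac{755}{\frac{14}{123513}} = \left(-755\right) \frac{123513}{14} = - \frac{93252315}{14}$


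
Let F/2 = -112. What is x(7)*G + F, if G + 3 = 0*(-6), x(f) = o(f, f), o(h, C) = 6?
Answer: -242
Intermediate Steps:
F = -224 (F = 2*(-112) = -224)
x(f) = 6
G = -3 (G = -3 + 0*(-6) = -3 + 0 = -3)
x(7)*G + F = 6*(-3) - 224 = -18 - 224 = -242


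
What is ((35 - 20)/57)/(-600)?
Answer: -1/2280 ≈ -0.00043860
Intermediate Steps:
((35 - 20)/57)/(-600) = (15*(1/57))*(-1/600) = (5/19)*(-1/600) = -1/2280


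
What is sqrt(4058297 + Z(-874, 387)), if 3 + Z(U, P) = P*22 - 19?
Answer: sqrt(4066789) ≈ 2016.6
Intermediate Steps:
Z(U, P) = -22 + 22*P (Z(U, P) = -3 + (P*22 - 19) = -3 + (22*P - 19) = -3 + (-19 + 22*P) = -22 + 22*P)
sqrt(4058297 + Z(-874, 387)) = sqrt(4058297 + (-22 + 22*387)) = sqrt(4058297 + (-22 + 8514)) = sqrt(4058297 + 8492) = sqrt(4066789)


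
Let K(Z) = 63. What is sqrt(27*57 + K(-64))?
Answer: 3*sqrt(178) ≈ 40.025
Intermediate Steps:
sqrt(27*57 + K(-64)) = sqrt(27*57 + 63) = sqrt(1539 + 63) = sqrt(1602) = 3*sqrt(178)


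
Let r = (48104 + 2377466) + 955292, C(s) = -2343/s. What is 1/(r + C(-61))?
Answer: 61/206234925 ≈ 2.9578e-7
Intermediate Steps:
r = 3380862 (r = 2425570 + 955292 = 3380862)
1/(r + C(-61)) = 1/(3380862 - 2343/(-61)) = 1/(3380862 - 2343*(-1/61)) = 1/(3380862 + 2343/61) = 1/(206234925/61) = 61/206234925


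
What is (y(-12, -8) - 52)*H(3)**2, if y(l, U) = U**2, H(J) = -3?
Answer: 108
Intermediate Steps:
(y(-12, -8) - 52)*H(3)**2 = ((-8)**2 - 52)*(-3)**2 = (64 - 52)*9 = 12*9 = 108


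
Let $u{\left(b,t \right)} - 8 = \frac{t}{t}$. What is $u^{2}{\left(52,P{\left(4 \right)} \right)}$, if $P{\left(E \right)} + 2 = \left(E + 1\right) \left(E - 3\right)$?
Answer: $81$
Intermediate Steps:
$P{\left(E \right)} = -2 + \left(1 + E\right) \left(-3 + E\right)$ ($P{\left(E \right)} = -2 + \left(E + 1\right) \left(E - 3\right) = -2 + \left(1 + E\right) \left(-3 + E\right)$)
$u{\left(b,t \right)} = 9$ ($u{\left(b,t \right)} = 8 + \frac{t}{t} = 8 + 1 = 9$)
$u^{2}{\left(52,P{\left(4 \right)} \right)} = 9^{2} = 81$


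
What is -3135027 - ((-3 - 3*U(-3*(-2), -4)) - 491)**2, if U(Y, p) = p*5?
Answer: -3323383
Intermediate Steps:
U(Y, p) = 5*p
-3135027 - ((-3 - 3*U(-3*(-2), -4)) - 491)**2 = -3135027 - ((-3 - 15*(-4)) - 491)**2 = -3135027 - ((-3 - 3*(-20)) - 491)**2 = -3135027 - ((-3 + 60) - 491)**2 = -3135027 - (57 - 491)**2 = -3135027 - 1*(-434)**2 = -3135027 - 1*188356 = -3135027 - 188356 = -3323383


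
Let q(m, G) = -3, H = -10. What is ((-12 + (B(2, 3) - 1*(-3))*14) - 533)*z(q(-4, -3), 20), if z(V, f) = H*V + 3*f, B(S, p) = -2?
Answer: -47790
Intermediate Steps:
z(V, f) = -10*V + 3*f
((-12 + (B(2, 3) - 1*(-3))*14) - 533)*z(q(-4, -3), 20) = ((-12 + (-2 - 1*(-3))*14) - 533)*(-10*(-3) + 3*20) = ((-12 + (-2 + 3)*14) - 533)*(30 + 60) = ((-12 + 1*14) - 533)*90 = ((-12 + 14) - 533)*90 = (2 - 533)*90 = -531*90 = -47790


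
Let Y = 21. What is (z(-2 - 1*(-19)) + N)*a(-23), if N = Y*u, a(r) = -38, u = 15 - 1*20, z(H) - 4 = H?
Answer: 3192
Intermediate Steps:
z(H) = 4 + H
u = -5 (u = 15 - 20 = -5)
N = -105 (N = 21*(-5) = -105)
(z(-2 - 1*(-19)) + N)*a(-23) = ((4 + (-2 - 1*(-19))) - 105)*(-38) = ((4 + (-2 + 19)) - 105)*(-38) = ((4 + 17) - 105)*(-38) = (21 - 105)*(-38) = -84*(-38) = 3192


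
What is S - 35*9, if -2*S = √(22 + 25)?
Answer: -315 - √47/2 ≈ -318.43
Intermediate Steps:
S = -√47/2 (S = -√(22 + 25)/2 = -√47/2 ≈ -3.4278)
S - 35*9 = -√47/2 - 35*9 = -√47/2 - 315 = -315 - √47/2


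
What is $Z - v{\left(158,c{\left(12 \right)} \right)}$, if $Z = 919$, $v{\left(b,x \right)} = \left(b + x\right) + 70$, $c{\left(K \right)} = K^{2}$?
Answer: $547$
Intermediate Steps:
$v{\left(b,x \right)} = 70 + b + x$
$Z - v{\left(158,c{\left(12 \right)} \right)} = 919 - \left(70 + 158 + 12^{2}\right) = 919 - \left(70 + 158 + 144\right) = 919 - 372 = 547$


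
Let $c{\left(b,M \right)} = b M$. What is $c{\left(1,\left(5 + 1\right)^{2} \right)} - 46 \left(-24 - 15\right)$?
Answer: $1830$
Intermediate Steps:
$c{\left(b,M \right)} = M b$
$c{\left(1,\left(5 + 1\right)^{2} \right)} - 46 \left(-24 - 15\right) = \left(5 + 1\right)^{2} \cdot 1 - 46 \left(-24 - 15\right) = 6^{2} \cdot 1 - -1794 = 36 \cdot 1 + 1794 = 36 + 1794 = 1830$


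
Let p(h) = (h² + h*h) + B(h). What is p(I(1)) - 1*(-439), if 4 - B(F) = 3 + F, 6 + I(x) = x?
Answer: 495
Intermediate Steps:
I(x) = -6 + x
B(F) = 1 - F (B(F) = 4 - (3 + F) = 4 + (-3 - F) = 1 - F)
p(h) = 1 - h + 2*h² (p(h) = (h² + h*h) + (1 - h) = (h² + h²) + (1 - h) = 2*h² + (1 - h) = 1 - h + 2*h²)
p(I(1)) - 1*(-439) = (1 - (-6 + 1) + 2*(-6 + 1)²) - 1*(-439) = (1 - 1*(-5) + 2*(-5)²) + 439 = (1 + 5 + 2*25) + 439 = (1 + 5 + 50) + 439 = 56 + 439 = 495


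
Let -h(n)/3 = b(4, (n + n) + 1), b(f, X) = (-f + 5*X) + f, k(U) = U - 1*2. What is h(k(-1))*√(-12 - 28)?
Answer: 150*I*√10 ≈ 474.34*I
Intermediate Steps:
k(U) = -2 + U (k(U) = U - 2 = -2 + U)
b(f, X) = 5*X
h(n) = -15 - 30*n (h(n) = -15*((n + n) + 1) = -15*(2*n + 1) = -15*(1 + 2*n) = -3*(5 + 10*n) = -15 - 30*n)
h(k(-1))*√(-12 - 28) = (-15 - 30*(-2 - 1))*√(-12 - 28) = (-15 - 30*(-3))*√(-40) = (-15 + 90)*(2*I*√10) = 75*(2*I*√10) = 150*I*√10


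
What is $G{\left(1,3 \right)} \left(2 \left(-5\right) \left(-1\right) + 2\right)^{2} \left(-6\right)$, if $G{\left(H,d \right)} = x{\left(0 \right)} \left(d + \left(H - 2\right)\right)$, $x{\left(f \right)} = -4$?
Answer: $6912$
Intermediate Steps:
$G{\left(H,d \right)} = 8 - 4 H - 4 d$ ($G{\left(H,d \right)} = - 4 \left(d + \left(H - 2\right)\right) = - 4 \left(d + \left(-2 + H\right)\right) = - 4 \left(-2 + H + d\right) = 8 - 4 H - 4 d$)
$G{\left(1,3 \right)} \left(2 \left(-5\right) \left(-1\right) + 2\right)^{2} \left(-6\right) = \left(8 - 4 - 12\right) \left(2 \left(-5\right) \left(-1\right) + 2\right)^{2} \left(-6\right) = \left(8 - 4 - 12\right) \left(\left(-10\right) \left(-1\right) + 2\right)^{2} \left(-6\right) = - 8 \left(10 + 2\right)^{2} \left(-6\right) = - 8 \cdot 12^{2} \left(-6\right) = \left(-8\right) 144 \left(-6\right) = \left(-1152\right) \left(-6\right) = 6912$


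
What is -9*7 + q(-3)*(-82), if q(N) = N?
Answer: 183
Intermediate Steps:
-9*7 + q(-3)*(-82) = -9*7 - 3*(-82) = -63 + 246 = 183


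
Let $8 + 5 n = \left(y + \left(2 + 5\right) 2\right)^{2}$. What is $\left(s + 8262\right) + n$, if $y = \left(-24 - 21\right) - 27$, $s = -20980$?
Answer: $- \frac{60234}{5} \approx -12047.0$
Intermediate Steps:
$y = -72$ ($y = -45 - 27 = -72$)
$n = \frac{3356}{5}$ ($n = - \frac{8}{5} + \frac{\left(-72 + \left(2 + 5\right) 2\right)^{2}}{5} = - \frac{8}{5} + \frac{\left(-72 + 7 \cdot 2\right)^{2}}{5} = - \frac{8}{5} + \frac{\left(-72 + 14\right)^{2}}{5} = - \frac{8}{5} + \frac{\left(-58\right)^{2}}{5} = - \frac{8}{5} + \frac{1}{5} \cdot 3364 = - \frac{8}{5} + \frac{3364}{5} = \frac{3356}{5} \approx 671.2$)
$\left(s + 8262\right) + n = \left(-20980 + 8262\right) + \frac{3356}{5} = -12718 + \frac{3356}{5} = - \frac{60234}{5}$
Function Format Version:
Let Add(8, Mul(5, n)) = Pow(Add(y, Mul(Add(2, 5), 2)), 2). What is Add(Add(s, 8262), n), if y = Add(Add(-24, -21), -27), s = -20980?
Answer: Rational(-60234, 5) ≈ -12047.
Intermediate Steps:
y = -72 (y = Add(-45, -27) = -72)
n = Rational(3356, 5) (n = Add(Rational(-8, 5), Mul(Rational(1, 5), Pow(Add(-72, Mul(Add(2, 5), 2)), 2))) = Add(Rational(-8, 5), Mul(Rational(1, 5), Pow(Add(-72, Mul(7, 2)), 2))) = Add(Rational(-8, 5), Mul(Rational(1, 5), Pow(Add(-72, 14), 2))) = Add(Rational(-8, 5), Mul(Rational(1, 5), Pow(-58, 2))) = Add(Rational(-8, 5), Mul(Rational(1, 5), 3364)) = Add(Rational(-8, 5), Rational(3364, 5)) = Rational(3356, 5) ≈ 671.20)
Add(Add(s, 8262), n) = Add(Add(-20980, 8262), Rational(3356, 5)) = Add(-12718, Rational(3356, 5)) = Rational(-60234, 5)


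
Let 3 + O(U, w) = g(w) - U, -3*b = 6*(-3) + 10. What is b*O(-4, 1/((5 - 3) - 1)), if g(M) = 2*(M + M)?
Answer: 40/3 ≈ 13.333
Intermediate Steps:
b = 8/3 (b = -(6*(-3) + 10)/3 = -(-18 + 10)/3 = -⅓*(-8) = 8/3 ≈ 2.6667)
g(M) = 4*M (g(M) = 2*(2*M) = 4*M)
O(U, w) = -3 - U + 4*w (O(U, w) = -3 + (4*w - U) = -3 + (-U + 4*w) = -3 - U + 4*w)
b*O(-4, 1/((5 - 3) - 1)) = 8*(-3 - 1*(-4) + 4/((5 - 3) - 1))/3 = 8*(-3 + 4 + 4/(2 - 1))/3 = 8*(-3 + 4 + 4/1)/3 = 8*(-3 + 4 + 4*1)/3 = 8*(-3 + 4 + 4)/3 = (8/3)*5 = 40/3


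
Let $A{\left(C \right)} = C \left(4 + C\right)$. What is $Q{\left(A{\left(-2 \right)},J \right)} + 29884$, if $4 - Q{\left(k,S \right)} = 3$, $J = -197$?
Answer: $29885$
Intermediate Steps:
$Q{\left(k,S \right)} = 1$ ($Q{\left(k,S \right)} = 4 - 3 = 1$)
$Q{\left(A{\left(-2 \right)},J \right)} + 29884 = 1 + 29884 = 29885$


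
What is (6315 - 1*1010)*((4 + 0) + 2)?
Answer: 31830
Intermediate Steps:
(6315 - 1*1010)*((4 + 0) + 2) = (6315 - 1010)*(4 + 2) = 5305*6 = 31830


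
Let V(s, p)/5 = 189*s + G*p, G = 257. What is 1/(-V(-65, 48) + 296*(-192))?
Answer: -1/57087 ≈ -1.7517e-5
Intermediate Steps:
V(s, p) = 945*s + 1285*p (V(s, p) = 5*(189*s + 257*p) = 945*s + 1285*p)
1/(-V(-65, 48) + 296*(-192)) = 1/(-(945*(-65) + 1285*48) + 296*(-192)) = 1/(-(-61425 + 61680) - 56832) = 1/(-1*255 - 56832) = 1/(-255 - 56832) = 1/(-57087) = -1/57087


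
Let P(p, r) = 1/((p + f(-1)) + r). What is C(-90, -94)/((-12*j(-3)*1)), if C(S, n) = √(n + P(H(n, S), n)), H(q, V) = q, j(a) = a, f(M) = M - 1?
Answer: I*√3393590/6840 ≈ 0.26932*I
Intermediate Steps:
f(M) = -1 + M
P(p, r) = 1/(-2 + p + r) (P(p, r) = 1/((p + (-1 - 1)) + r) = 1/((p - 2) + r) = 1/((-2 + p) + r) = 1/(-2 + p + r))
C(S, n) = √(n + 1/(-2 + 2*n)) (C(S, n) = √(n + 1/(-2 + n + n)) = √(n + 1/(-2 + 2*n)))
C(-90, -94)/((-12*j(-3)*1)) = (√2*√(1/(-1 - 94) + 2*(-94))/2)/((-12*(-3)*1)) = (√2*√(1/(-95) - 188)/2)/((36*1)) = (√2*√(-1/95 - 188)/2)/36 = (√2*√(-17861/95)/2)*(1/36) = (√2*(I*√1696795/95)/2)*(1/36) = (I*√3393590/190)*(1/36) = I*√3393590/6840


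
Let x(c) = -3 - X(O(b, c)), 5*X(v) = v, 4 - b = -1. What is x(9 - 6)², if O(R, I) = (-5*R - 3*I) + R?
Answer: 196/25 ≈ 7.8400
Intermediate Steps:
b = 5 (b = 4 - 1*(-1) = 4 + 1 = 5)
O(R, I) = -4*R - 3*I
X(v) = v/5
x(c) = 1 + 3*c/5 (x(c) = -3 - (-4*5 - 3*c)/5 = -3 - (-20 - 3*c)/5 = -3 - (-4 - 3*c/5) = -3 + (4 + 3*c/5) = 1 + 3*c/5)
x(9 - 6)² = (1 + 3*(9 - 6)/5)² = (1 + (⅗)*3)² = (1 + 9/5)² = (14/5)² = 196/25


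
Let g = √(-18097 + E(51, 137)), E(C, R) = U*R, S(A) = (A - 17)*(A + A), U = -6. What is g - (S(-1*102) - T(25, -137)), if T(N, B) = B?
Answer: -24413 + I*√18919 ≈ -24413.0 + 137.55*I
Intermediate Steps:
S(A) = 2*A*(-17 + A) (S(A) = (-17 + A)*(2*A) = 2*A*(-17 + A))
E(C, R) = -6*R
g = I*√18919 (g = √(-18097 - 6*137) = √(-18097 - 822) = √(-18919) = I*√18919 ≈ 137.55*I)
g - (S(-1*102) - T(25, -137)) = I*√18919 - (2*(-1*102)*(-17 - 1*102) - 1*(-137)) = I*√18919 - (2*(-102)*(-17 - 102) + 137) = I*√18919 - (2*(-102)*(-119) + 137) = I*√18919 - (24276 + 137) = I*√18919 - 1*24413 = I*√18919 - 24413 = -24413 + I*√18919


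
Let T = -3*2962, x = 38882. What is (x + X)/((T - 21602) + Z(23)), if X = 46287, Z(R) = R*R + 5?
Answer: -85169/29954 ≈ -2.8433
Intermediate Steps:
Z(R) = 5 + R² (Z(R) = R² + 5 = 5 + R²)
T = -8886
(x + X)/((T - 21602) + Z(23)) = (38882 + 46287)/((-8886 - 21602) + (5 + 23²)) = 85169/(-30488 + (5 + 529)) = 85169/(-30488 + 534) = 85169/(-29954) = 85169*(-1/29954) = -85169/29954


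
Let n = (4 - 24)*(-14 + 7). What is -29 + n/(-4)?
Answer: -64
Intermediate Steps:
n = 140 (n = -20*(-7) = 140)
-29 + n/(-4) = -29 + 140/(-4) = -29 - 1/4*140 = -29 - 35 = -64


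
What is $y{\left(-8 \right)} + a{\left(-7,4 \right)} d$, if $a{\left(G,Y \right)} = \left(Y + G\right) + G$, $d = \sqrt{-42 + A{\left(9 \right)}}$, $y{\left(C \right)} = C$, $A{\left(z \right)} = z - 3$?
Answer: $-8 - 60 i \approx -8.0 - 60.0 i$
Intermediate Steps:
$A{\left(z \right)} = -3 + z$
$d = 6 i$ ($d = \sqrt{-42 + \left(-3 + 9\right)} = \sqrt{-42 + 6} = \sqrt{-36} = 6 i \approx 6.0 i$)
$a{\left(G,Y \right)} = Y + 2 G$ ($a{\left(G,Y \right)} = \left(G + Y\right) + G = Y + 2 G$)
$y{\left(-8 \right)} + a{\left(-7,4 \right)} d = -8 + \left(4 + 2 \left(-7\right)\right) 6 i = -8 + \left(4 - 14\right) 6 i = -8 - 10 \cdot 6 i = -8 - 60 i$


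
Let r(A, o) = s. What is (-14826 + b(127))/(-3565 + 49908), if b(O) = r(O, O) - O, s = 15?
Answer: -1358/4213 ≈ -0.32234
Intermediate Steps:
r(A, o) = 15
b(O) = 15 - O
(-14826 + b(127))/(-3565 + 49908) = (-14826 + (15 - 1*127))/(-3565 + 49908) = (-14826 + (15 - 127))/46343 = (-14826 - 112)*(1/46343) = -14938*1/46343 = -1358/4213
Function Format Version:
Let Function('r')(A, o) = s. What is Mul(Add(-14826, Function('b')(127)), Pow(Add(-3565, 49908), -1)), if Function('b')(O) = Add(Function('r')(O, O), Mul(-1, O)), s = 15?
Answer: Rational(-1358, 4213) ≈ -0.32234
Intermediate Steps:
Function('r')(A, o) = 15
Function('b')(O) = Add(15, Mul(-1, O))
Mul(Add(-14826, Function('b')(127)), Pow(Add(-3565, 49908), -1)) = Mul(Add(-14826, Add(15, Mul(-1, 127))), Pow(Add(-3565, 49908), -1)) = Mul(Add(-14826, Add(15, -127)), Pow(46343, -1)) = Mul(Add(-14826, -112), Rational(1, 46343)) = Mul(-14938, Rational(1, 46343)) = Rational(-1358, 4213)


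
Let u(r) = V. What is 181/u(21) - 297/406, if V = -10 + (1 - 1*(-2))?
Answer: -10795/406 ≈ -26.589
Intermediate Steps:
V = -7 (V = -10 + (1 + 2) = -10 + 3 = -7)
u(r) = -7
181/u(21) - 297/406 = 181/(-7) - 297/406 = 181*(-⅐) - 297*1/406 = -181/7 - 297/406 = -10795/406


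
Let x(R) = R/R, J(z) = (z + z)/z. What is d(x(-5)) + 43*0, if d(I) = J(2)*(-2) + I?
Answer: -3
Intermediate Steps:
J(z) = 2 (J(z) = (2*z)/z = 2)
x(R) = 1
d(I) = -4 + I (d(I) = 2*(-2) + I = -4 + I)
d(x(-5)) + 43*0 = (-4 + 1) + 43*0 = -3 + 0 = -3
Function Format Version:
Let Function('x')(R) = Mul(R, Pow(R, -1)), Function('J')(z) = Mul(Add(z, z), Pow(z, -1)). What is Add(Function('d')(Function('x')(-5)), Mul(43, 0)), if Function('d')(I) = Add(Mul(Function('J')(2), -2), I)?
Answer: -3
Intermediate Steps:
Function('J')(z) = 2 (Function('J')(z) = Mul(Mul(2, z), Pow(z, -1)) = 2)
Function('x')(R) = 1
Function('d')(I) = Add(-4, I) (Function('d')(I) = Add(Mul(2, -2), I) = Add(-4, I))
Add(Function('d')(Function('x')(-5)), Mul(43, 0)) = Add(Add(-4, 1), Mul(43, 0)) = Add(-3, 0) = -3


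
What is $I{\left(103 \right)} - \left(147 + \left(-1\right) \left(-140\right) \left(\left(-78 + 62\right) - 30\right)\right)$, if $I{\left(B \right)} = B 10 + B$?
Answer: $7426$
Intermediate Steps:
$I{\left(B \right)} = 11 B$ ($I{\left(B \right)} = 10 B + B = 11 B$)
$I{\left(103 \right)} - \left(147 + \left(-1\right) \left(-140\right) \left(\left(-78 + 62\right) - 30\right)\right) = 11 \cdot 103 - \left(147 + \left(-1\right) \left(-140\right) \left(\left(-78 + 62\right) - 30\right)\right) = 1133 - \left(147 + 140 \left(-16 - 30\right)\right) = 1133 - \left(147 + 140 \left(-46\right)\right) = 1133 - \left(147 - 6440\right) = 1133 - -6293 = 1133 + 6293 = 7426$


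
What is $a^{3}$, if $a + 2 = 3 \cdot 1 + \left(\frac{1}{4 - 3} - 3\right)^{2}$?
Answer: $125$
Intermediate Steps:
$a = 5$ ($a = -2 + \left(3 \cdot 1 + \left(\frac{1}{4 - 3} - 3\right)^{2}\right) = -2 + \left(3 + \left(1^{-1} - 3\right)^{2}\right) = -2 + \left(3 + \left(1 - 3\right)^{2}\right) = -2 + \left(3 + \left(-2\right)^{2}\right) = -2 + \left(3 + 4\right) = -2 + 7 = 5$)
$a^{3} = 5^{3} = 125$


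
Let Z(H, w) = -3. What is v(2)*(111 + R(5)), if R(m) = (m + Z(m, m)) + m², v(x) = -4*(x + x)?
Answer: -2208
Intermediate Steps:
v(x) = -8*x
R(m) = -3 + m + m² (R(m) = (m - 3) + m² = (-3 + m) + m² = -3 + m + m²)
v(2)*(111 + R(5)) = (-8*2)*(111 + (-3 + 5 + 5²)) = -16*(111 + (-3 + 5 + 25)) = -16*(111 + 27) = -16*138 = -2208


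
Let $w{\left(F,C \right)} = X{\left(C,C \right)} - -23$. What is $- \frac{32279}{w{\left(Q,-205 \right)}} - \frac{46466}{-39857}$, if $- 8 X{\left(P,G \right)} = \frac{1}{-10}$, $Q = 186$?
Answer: $- \frac{102837984334}{73376737} \approx -1401.5$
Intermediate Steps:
$X{\left(P,G \right)} = \frac{1}{80}$ ($X{\left(P,G \right)} = - \frac{1}{8 \left(-10\right)} = \left(- \frac{1}{8}\right) \left(- \frac{1}{10}\right) = \frac{1}{80}$)
$w{\left(F,C \right)} = \frac{1841}{80}$ ($w{\left(F,C \right)} = \frac{1}{80} - -23 = \frac{1}{80} + 23 = \frac{1841}{80}$)
$- \frac{32279}{w{\left(Q,-205 \right)}} - \frac{46466}{-39857} = - \frac{32279}{\frac{1841}{80}} - \frac{46466}{-39857} = \left(-32279\right) \frac{80}{1841} - - \frac{46466}{39857} = - \frac{2582320}{1841} + \frac{46466}{39857} = - \frac{102837984334}{73376737}$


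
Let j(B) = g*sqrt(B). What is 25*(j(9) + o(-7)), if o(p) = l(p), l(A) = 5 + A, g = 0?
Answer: -50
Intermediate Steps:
j(B) = 0 (j(B) = 0*sqrt(B) = 0)
o(p) = 5 + p
25*(j(9) + o(-7)) = 25*(0 + (5 - 7)) = 25*(0 - 2) = 25*(-2) = -50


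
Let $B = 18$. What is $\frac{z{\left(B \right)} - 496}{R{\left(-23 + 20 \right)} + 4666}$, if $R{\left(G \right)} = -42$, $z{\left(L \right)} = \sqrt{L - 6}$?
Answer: $- \frac{31}{289} + \frac{\sqrt{3}}{2312} \approx -0.10652$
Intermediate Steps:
$z{\left(L \right)} = \sqrt{-6 + L}$
$\frac{z{\left(B \right)} - 496}{R{\left(-23 + 20 \right)} + 4666} = \frac{\sqrt{-6 + 18} - 496}{-42 + 4666} = \frac{\sqrt{12} - 496}{4624} = \left(2 \sqrt{3} - 496\right) \frac{1}{4624} = \left(-496 + 2 \sqrt{3}\right) \frac{1}{4624} = - \frac{31}{289} + \frac{\sqrt{3}}{2312}$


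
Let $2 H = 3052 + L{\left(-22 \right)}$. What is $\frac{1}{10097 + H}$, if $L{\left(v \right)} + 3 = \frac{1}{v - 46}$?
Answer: $\frac{136}{1580523} \approx 8.6047 \cdot 10^{-5}$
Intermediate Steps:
$L{\left(v \right)} = -3 + \frac{1}{-46 + v}$ ($L{\left(v \right)} = -3 + \frac{1}{v - 46} = -3 + \frac{1}{-46 + v}$)
$H = \frac{207331}{136}$ ($H = \frac{3052 + \frac{139 - -66}{-46 - 22}}{2} = \frac{3052 + \frac{139 + 66}{-68}}{2} = \frac{3052 - \frac{205}{68}}{2} = \frac{1}{2} \cdot \frac{207331}{68} = \frac{207331}{136} \approx 1524.5$)
$\frac{1}{10097 + H} = \frac{1}{10097 + \frac{207331}{136}} = \frac{1}{\frac{1580523}{136}} = \frac{136}{1580523}$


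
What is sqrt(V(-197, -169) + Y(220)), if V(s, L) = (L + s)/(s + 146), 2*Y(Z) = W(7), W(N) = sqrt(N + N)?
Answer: sqrt(8296 + 578*sqrt(14))/34 ≈ 3.0079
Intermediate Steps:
W(N) = sqrt(2)*sqrt(N) (W(N) = sqrt(2*N) = sqrt(2)*sqrt(N))
Y(Z) = sqrt(14)/2 (Y(Z) = (sqrt(2)*sqrt(7))/2 = sqrt(14)/2)
V(s, L) = (L + s)/(146 + s)
sqrt(V(-197, -169) + Y(220)) = sqrt((-169 - 197)/(146 - 197) + sqrt(14)/2) = sqrt(-366/(-51) + sqrt(14)/2) = sqrt(-1/51*(-366) + sqrt(14)/2) = sqrt(122/17 + sqrt(14)/2)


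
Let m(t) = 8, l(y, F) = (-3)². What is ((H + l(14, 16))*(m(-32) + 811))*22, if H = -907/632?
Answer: 43072029/316 ≈ 1.3630e+5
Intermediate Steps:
l(y, F) = 9
H = -907/632 (H = -907*1/632 = -907/632 ≈ -1.4351)
((H + l(14, 16))*(m(-32) + 811))*22 = ((-907/632 + 9)*(8 + 811))*22 = ((4781/632)*819)*22 = (3915639/632)*22 = 43072029/316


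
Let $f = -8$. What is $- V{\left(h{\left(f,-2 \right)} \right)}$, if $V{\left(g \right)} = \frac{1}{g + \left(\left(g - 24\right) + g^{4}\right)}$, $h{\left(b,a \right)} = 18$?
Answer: $- \frac{1}{104988} \approx -9.5249 \cdot 10^{-6}$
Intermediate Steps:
$V{\left(g \right)} = \frac{1}{-24 + g^{4} + 2 g}$ ($V{\left(g \right)} = \frac{1}{g + \left(\left(-24 + g\right) + g^{4}\right)} = \frac{1}{g + \left(-24 + g + g^{4}\right)} = \frac{1}{-24 + g^{4} + 2 g}$)
$- V{\left(h{\left(f,-2 \right)} \right)} = - \frac{1}{-24 + 18^{4} + 2 \cdot 18} = - \frac{1}{-24 + 104976 + 36} = - \frac{1}{104988}$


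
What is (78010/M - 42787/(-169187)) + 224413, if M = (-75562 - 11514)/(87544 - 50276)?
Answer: 63959344774732/334821073 ≈ 1.9103e+5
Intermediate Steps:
M = -1979/847 (M = -87076/37268 = -87076*1/37268 = -1979/847 ≈ -2.3365)
(78010/M - 42787/(-169187)) + 224413 = (78010/(-1979/847) - 42787/(-169187)) + 224413 = (78010*(-847/1979) - 42787*(-1/169187)) + 224413 = (-66074470/1979 + 42787/169187) + 224413 = -11178856680417/334821073 + 224413 = 63959344774732/334821073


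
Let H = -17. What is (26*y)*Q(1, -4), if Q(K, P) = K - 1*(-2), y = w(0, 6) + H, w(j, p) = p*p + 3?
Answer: 1716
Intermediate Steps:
w(j, p) = 3 + p**2 (w(j, p) = p**2 + 3 = 3 + p**2)
y = 22 (y = (3 + 6**2) - 17 = (3 + 36) - 17 = 39 - 17 = 22)
Q(K, P) = 2 + K (Q(K, P) = K + 2 = 2 + K)
(26*y)*Q(1, -4) = (26*22)*(2 + 1) = 572*3 = 1716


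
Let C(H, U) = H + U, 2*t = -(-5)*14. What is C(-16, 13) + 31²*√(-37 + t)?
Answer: -3 + 961*I*√2 ≈ -3.0 + 1359.1*I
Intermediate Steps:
t = 35 (t = (-(-5)*14)/2 = (-5*(-14))/2 = (½)*70 = 35)
C(-16, 13) + 31²*√(-37 + t) = (-16 + 13) + 31²*√(-37 + 35) = -3 + 961*√(-2) = -3 + 961*(I*√2) = -3 + 961*I*√2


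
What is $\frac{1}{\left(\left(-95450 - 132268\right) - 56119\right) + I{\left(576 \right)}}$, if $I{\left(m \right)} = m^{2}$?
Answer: $\frac{1}{47939} \approx 2.086 \cdot 10^{-5}$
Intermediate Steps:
$\frac{1}{\left(\left(-95450 - 132268\right) - 56119\right) + I{\left(576 \right)}} = \frac{1}{\left(\left(-95450 - 132268\right) - 56119\right) + 576^{2}} = \frac{1}{\left(\left(-95450 - 132268\right) - 56119\right) + 331776} = \frac{1}{\left(-227718 - 56119\right) + 331776} = \frac{1}{-283837 + 331776} = \frac{1}{47939}$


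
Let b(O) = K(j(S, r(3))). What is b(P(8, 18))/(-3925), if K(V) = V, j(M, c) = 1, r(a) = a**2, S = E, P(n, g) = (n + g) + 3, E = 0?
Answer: -1/3925 ≈ -0.00025478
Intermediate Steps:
P(n, g) = 3 + g + n (P(n, g) = (g + n) + 3 = 3 + g + n)
S = 0
b(O) = 1
b(P(8, 18))/(-3925) = 1/(-3925) = 1*(-1/3925) = -1/3925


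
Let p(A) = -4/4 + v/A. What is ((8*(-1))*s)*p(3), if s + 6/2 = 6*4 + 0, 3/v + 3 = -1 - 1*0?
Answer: 210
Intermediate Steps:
v = -¾ (v = 3/(-3 + (-1 - 1*0)) = 3/(-3 + (-1 + 0)) = 3/(-3 - 1) = 3/(-4) = 3*(-¼) = -¾ ≈ -0.75000)
p(A) = -1 - 3/(4*A) (p(A) = -4/4 - 3/(4*A) = -4*¼ - 3/(4*A) = -1 - 3/(4*A))
s = 21 (s = -3 + (6*4 + 0) = -3 + (24 + 0) = -3 + 24 = 21)
((8*(-1))*s)*p(3) = ((8*(-1))*21)*((-¾ - 1*3)/3) = (-8*21)*((-¾ - 3)/3) = -56*(-15)/4 = -168*(-5/4) = 210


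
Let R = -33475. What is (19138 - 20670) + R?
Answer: -35007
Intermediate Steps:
(19138 - 20670) + R = (19138 - 20670) - 33475 = -1532 - 33475 = -35007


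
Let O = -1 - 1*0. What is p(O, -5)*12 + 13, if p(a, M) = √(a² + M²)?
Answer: 13 + 12*√26 ≈ 74.188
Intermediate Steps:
O = -1 (O = -1 + 0 = -1)
p(a, M) = √(M² + a²)
p(O, -5)*12 + 13 = √((-5)² + (-1)²)*12 + 13 = √(25 + 1)*12 + 13 = √26*12 + 13 = 12*√26 + 13 = 13 + 12*√26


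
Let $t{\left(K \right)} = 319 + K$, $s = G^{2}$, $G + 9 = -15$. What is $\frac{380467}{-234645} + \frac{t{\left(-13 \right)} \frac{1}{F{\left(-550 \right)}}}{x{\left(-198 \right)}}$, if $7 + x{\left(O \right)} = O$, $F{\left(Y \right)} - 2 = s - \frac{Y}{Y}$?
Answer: $- \frac{9015068093}{5550996765} \approx -1.624$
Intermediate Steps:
$G = -24$ ($G = -9 - 15 = -24$)
$s = 576$ ($s = \left(-24\right)^{2} = 576$)
$F{\left(Y \right)} = 577$ ($F{\left(Y \right)} = 2 + \left(576 - \frac{Y}{Y}\right) = 2 + \left(576 - 1\right) = 2 + 575 = 577$)
$x{\left(O \right)} = -7 + O$
$\frac{380467}{-234645} + \frac{t{\left(-13 \right)} \frac{1}{F{\left(-550 \right)}}}{x{\left(-198 \right)}} = \frac{380467}{-234645} + \frac{\left(319 - 13\right) \frac{1}{577}}{-7 - 198} = 380467 \left(- \frac{1}{234645}\right) + \frac{306 \cdot \frac{1}{577}}{-205} = - \frac{380467}{234645} + \frac{306}{577} \left(- \frac{1}{205}\right) = - \frac{380467}{234645} - \frac{306}{118285} = - \frac{9015068093}{5550996765}$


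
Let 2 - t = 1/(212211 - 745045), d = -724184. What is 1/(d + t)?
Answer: -532834/385868791787 ≈ -1.3809e-6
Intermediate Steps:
t = 1065669/532834 (t = 2 - 1/(212211 - 745045) = 2 - 1/(-532834) = 2 - 1*(-1/532834) = 2 + 1/532834 = 1065669/532834 ≈ 2.0000)
1/(d + t) = 1/(-724184 + 1065669/532834) = 1/(-385868791787/532834) = -532834/385868791787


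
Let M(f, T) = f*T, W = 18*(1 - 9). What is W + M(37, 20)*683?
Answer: 505276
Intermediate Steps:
W = -144 (W = 18*(-8) = -144)
M(f, T) = T*f
W + M(37, 20)*683 = -144 + (20*37)*683 = -144 + 740*683 = -144 + 505420 = 505276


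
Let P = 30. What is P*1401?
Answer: 42030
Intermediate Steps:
P*1401 = 30*1401 = 42030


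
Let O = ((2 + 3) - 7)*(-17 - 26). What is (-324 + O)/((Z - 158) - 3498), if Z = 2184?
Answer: 119/736 ≈ 0.16168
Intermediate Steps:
O = 86 (O = (5 - 7)*(-43) = -2*(-43) = 86)
(-324 + O)/((Z - 158) - 3498) = (-324 + 86)/((2184 - 158) - 3498) = -238/(2026 - 3498) = -238/(-1472) = -238*(-1/1472) = 119/736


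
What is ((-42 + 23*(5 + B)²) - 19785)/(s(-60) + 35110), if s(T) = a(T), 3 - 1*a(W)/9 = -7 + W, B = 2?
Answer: -935/1787 ≈ -0.52322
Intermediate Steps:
a(W) = 90 - 9*W (a(W) = 27 - 9*(-7 + W) = 27 + (63 - 9*W) = 90 - 9*W)
s(T) = 90 - 9*T
((-42 + 23*(5 + B)²) - 19785)/(s(-60) + 35110) = ((-42 + 23*(5 + 2)²) - 19785)/((90 - 9*(-60)) + 35110) = ((-42 + 23*7²) - 19785)/((90 + 540) + 35110) = ((-42 + 23*49) - 19785)/(630 + 35110) = ((-42 + 1127) - 19785)/35740 = (1085 - 19785)*(1/35740) = -18700*1/35740 = -935/1787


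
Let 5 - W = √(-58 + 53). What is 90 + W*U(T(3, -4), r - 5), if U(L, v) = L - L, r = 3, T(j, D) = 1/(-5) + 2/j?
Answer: 90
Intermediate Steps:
T(j, D) = -⅕ + 2/j (T(j, D) = 1*(-⅕) + 2/j = -⅕ + 2/j)
W = 5 - I*√5 (W = 5 - √(-58 + 53) = 5 - √(-5) = 5 - I*√5 ≈ 5.0 - 2.2361*I)
U(L, v) = 0
90 + W*U(T(3, -4), r - 5) = 90 + (5 - I*√5)*0 = 90 + 0 = 90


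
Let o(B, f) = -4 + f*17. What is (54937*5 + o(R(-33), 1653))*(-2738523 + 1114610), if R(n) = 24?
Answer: -491691625966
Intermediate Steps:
o(B, f) = -4 + 17*f
(54937*5 + o(R(-33), 1653))*(-2738523 + 1114610) = (54937*5 + (-4 + 17*1653))*(-2738523 + 1114610) = (274685 + (-4 + 28101))*(-1623913) = (274685 + 28097)*(-1623913) = 302782*(-1623913) = -491691625966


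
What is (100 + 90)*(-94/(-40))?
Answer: 893/2 ≈ 446.50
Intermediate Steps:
(100 + 90)*(-94/(-40)) = 190*(-94*(-1/40)) = 190*(47/20) = 893/2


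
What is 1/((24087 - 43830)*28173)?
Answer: -1/556219539 ≈ -1.7979e-9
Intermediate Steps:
1/((24087 - 43830)*28173) = (1/28173)/(-19743) = -1/19743*1/28173 = -1/556219539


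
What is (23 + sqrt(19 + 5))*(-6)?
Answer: -138 - 12*sqrt(6) ≈ -167.39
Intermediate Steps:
(23 + sqrt(19 + 5))*(-6) = (23 + sqrt(24))*(-6) = (23 + 2*sqrt(6))*(-6) = -138 - 12*sqrt(6)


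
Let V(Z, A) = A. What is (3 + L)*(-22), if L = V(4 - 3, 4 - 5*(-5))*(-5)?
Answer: 3124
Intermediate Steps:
L = -145 (L = (4 - 5*(-5))*(-5) = (4 + 25)*(-5) = 29*(-5) = -145)
(3 + L)*(-22) = (3 - 145)*(-22) = -142*(-22) = 3124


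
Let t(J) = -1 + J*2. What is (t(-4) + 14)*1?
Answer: 5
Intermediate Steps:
t(J) = -1 + 2*J
(t(-4) + 14)*1 = ((-1 + 2*(-4)) + 14)*1 = ((-1 - 8) + 14)*1 = (-9 + 14)*1 = 5*1 = 5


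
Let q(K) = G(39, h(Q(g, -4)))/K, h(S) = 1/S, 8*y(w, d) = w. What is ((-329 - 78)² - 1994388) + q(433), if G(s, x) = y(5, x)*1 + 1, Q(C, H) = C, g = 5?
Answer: -6334751883/3464 ≈ -1.8287e+6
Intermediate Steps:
y(w, d) = w/8
G(s, x) = 13/8 (G(s, x) = ((⅛)*5)*1 + 1 = (5/8)*1 + 1 = 5/8 + 1 = 13/8)
q(K) = 13/(8*K)
((-329 - 78)² - 1994388) + q(433) = ((-329 - 78)² - 1994388) + (13/8)/433 = ((-407)² - 1994388) + (13/8)*(1/433) = (165649 - 1994388) + 13/3464 = -1828739 + 13/3464 = -6334751883/3464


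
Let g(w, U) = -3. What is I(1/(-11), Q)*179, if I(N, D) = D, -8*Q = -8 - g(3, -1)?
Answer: 895/8 ≈ 111.88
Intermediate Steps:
Q = 5/8 (Q = -(-8 - 1*(-3))/8 = -(-8 + 3)/8 = -⅛*(-5) = 5/8 ≈ 0.62500)
I(1/(-11), Q)*179 = (5/8)*179 = 895/8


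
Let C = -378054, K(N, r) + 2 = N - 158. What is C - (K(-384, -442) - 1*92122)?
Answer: -285388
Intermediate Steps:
K(N, r) = -160 + N (K(N, r) = -2 + (N - 158) = -2 + (-158 + N) = -160 + N)
C - (K(-384, -442) - 1*92122) = -378054 - ((-160 - 384) - 1*92122) = -378054 - (-544 - 92122) = -378054 - 1*(-92666) = -378054 + 92666 = -285388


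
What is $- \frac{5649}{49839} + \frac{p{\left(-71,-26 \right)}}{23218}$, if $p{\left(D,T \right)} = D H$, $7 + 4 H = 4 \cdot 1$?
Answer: $- \frac{171339407}{1542882536} \approx -0.11105$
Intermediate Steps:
$H = - \frac{3}{4}$ ($H = - \frac{7}{4} + \frac{4 \cdot 1}{4} = - \frac{7}{4} + \frac{1}{4} \cdot 4 = - \frac{7}{4} + 1 = - \frac{3}{4} \approx -0.75$)
$p{\left(D,T \right)} = - \frac{3 D}{4}$ ($p{\left(D,T \right)} = D \left(- \frac{3}{4}\right) = - \frac{3 D}{4}$)
$- \frac{5649}{49839} + \frac{p{\left(-71,-26 \right)}}{23218} = - \frac{5649}{49839} + \frac{\left(- \frac{3}{4}\right) \left(-71\right)}{23218} = \left(-5649\right) \frac{1}{49839} + \frac{213}{4} \cdot \frac{1}{23218} = - \frac{1883}{16613} + \frac{213}{92872} = - \frac{171339407}{1542882536}$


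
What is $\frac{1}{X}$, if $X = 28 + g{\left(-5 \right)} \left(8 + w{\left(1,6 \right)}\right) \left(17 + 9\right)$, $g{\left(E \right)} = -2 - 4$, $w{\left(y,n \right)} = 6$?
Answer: $- \frac{1}{2156} \approx -0.00046382$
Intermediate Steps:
$g{\left(E \right)} = -6$
$X = -2156$ ($X = 28 - 6 \left(8 + 6\right) \left(17 + 9\right) = 28 - 6 \cdot 14 \cdot 26 = 28 - 2184 = -2156$)
$\frac{1}{X} = \frac{1}{-2156} = - \frac{1}{2156}$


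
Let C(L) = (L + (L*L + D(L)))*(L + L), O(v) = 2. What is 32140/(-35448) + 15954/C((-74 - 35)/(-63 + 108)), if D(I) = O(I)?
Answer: -1612870272985/2662663227 ≈ -605.74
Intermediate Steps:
D(I) = 2
C(L) = 2*L*(2 + L + L**2) (C(L) = (L + (L*L + 2))*(L + L) = (L + (L**2 + 2))*(2*L) = (L + (2 + L**2))*(2*L) = (2 + L + L**2)*(2*L) = 2*L*(2 + L + L**2))
32140/(-35448) + 15954/C((-74 - 35)/(-63 + 108)) = 32140/(-35448) + 15954/((2*((-74 - 35)/(-63 + 108))*(2 + (-74 - 35)/(-63 + 108) + ((-74 - 35)/(-63 + 108))**2))) = 32140*(-1/35448) + 15954/((2*(-109/45)*(2 - 109/45 + (-109/45)**2))) = -8035/8862 + 15954/((2*(-109*1/45)*(2 - 109*1/45 + (-109*1/45)**2))) = -8035/8862 + 15954/((2*(-109/45)*(2 - 109/45 + (-109/45)**2))) = -8035/8862 + 15954/((2*(-109/45)*(2 - 109/45 + 11881/2025))) = -8035/8862 + 15954/((2*(-109/45)*(11026/2025))) = -8035/8862 + 15954/(-2403668/91125) = -8035/8862 + 15954*(-91125/2403668) = -8035/8862 - 726904125/1201834 = -1612870272985/2662663227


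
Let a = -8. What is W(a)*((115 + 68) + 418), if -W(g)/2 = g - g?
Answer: 0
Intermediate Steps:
W(g) = 0 (W(g) = -2*(g - g) = -2*0 = 0)
W(a)*((115 + 68) + 418) = 0*((115 + 68) + 418) = 0*(183 + 418) = 0*601 = 0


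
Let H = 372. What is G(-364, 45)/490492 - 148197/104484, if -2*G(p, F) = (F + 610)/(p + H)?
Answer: -96924960317/68331421504 ≈ -1.4185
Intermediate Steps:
G(p, F) = -(610 + F)/(2*(372 + p)) (G(p, F) = -(F + 610)/(2*(p + 372)) = -(610 + F)/(2*(372 + p)))
G(-364, 45)/490492 - 148197/104484 = ((-610 - 1*45)/(2*(372 - 364)))/490492 - 148197/104484 = ((1/2)*(-610 - 45)/8)*(1/490492) - 148197*1/104484 = ((1/2)*(1/8)*(-655))*(1/490492) - 49399/34828 = -655/16*1/490492 - 49399/34828 = -655/7847872 - 49399/34828 = -96924960317/68331421504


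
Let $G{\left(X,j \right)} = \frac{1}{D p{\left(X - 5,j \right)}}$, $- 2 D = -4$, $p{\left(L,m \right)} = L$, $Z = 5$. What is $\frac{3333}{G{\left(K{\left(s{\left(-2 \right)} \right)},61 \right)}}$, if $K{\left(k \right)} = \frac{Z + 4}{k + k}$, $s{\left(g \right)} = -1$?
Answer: $-63327$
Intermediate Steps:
$D = 2$ ($D = \left(- \frac{1}{2}\right) \left(-4\right) = 2$)
$K{\left(k \right)} = \frac{9}{2 k}$ ($K{\left(k \right)} = \frac{5 + 4}{k + k} = \frac{9}{2 k}$)
$G{\left(X,j \right)} = \frac{1}{-10 + 2 X}$ ($G{\left(X,j \right)} = \frac{1}{2 \left(X - 5\right)} = \frac{1}{2 \left(-5 + X\right)} = \frac{1}{-10 + 2 X}$)
$\frac{3333}{G{\left(K{\left(s{\left(-2 \right)} \right)},61 \right)}} = \frac{3333}{\frac{1}{2} \frac{1}{-5 + \frac{9}{2 \left(-1\right)}}} = \frac{3333}{\frac{1}{2} \frac{1}{-5 + \frac{9}{2} \left(-1\right)}} = \frac{3333}{\frac{1}{2} \frac{1}{-5 - \frac{9}{2}}} = \frac{3333}{\frac{1}{2} \frac{1}{- \frac{19}{2}}} = \frac{3333}{\frac{1}{2} \left(- \frac{2}{19}\right)} = \frac{3333}{- \frac{1}{19}} = 3333 \left(-19\right) = -63327$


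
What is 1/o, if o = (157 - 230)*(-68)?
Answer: 1/4964 ≈ 0.00020145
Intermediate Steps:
o = 4964 (o = -73*(-68) = 4964)
1/o = 1/4964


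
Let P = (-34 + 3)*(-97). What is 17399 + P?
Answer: 20406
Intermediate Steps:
P = 3007 (P = -31*(-97) = 3007)
17399 + P = 17399 + 3007 = 20406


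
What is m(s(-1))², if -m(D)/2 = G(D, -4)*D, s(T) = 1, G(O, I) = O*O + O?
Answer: 16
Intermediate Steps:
G(O, I) = O + O² (G(O, I) = O² + O = O + O²)
m(D) = -2*D²*(1 + D) (m(D) = -2*D*(1 + D)*D = -2*D²*(1 + D))
m(s(-1))² = (2*1²*(-1 - 1*1))² = (2*1*(-1 - 1))² = (2*1*(-2))² = (-4)² = 16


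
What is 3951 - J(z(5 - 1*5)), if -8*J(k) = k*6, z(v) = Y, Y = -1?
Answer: 15801/4 ≈ 3950.3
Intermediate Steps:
z(v) = -1
J(k) = -3*k/4 (J(k) = -k*6/8 = -3*k/4)
3951 - J(z(5 - 1*5)) = 3951 - (-3)*(-1)/4 = 3951 - 1*¾ = 3951 - ¾ = 15801/4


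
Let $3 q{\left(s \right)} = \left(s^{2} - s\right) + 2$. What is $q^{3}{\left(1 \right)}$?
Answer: $\frac{8}{27} \approx 0.2963$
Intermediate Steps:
$q{\left(s \right)} = \frac{2}{3} - \frac{s}{3} + \frac{s^{2}}{3}$ ($q{\left(s \right)} = \frac{\left(s^{2} - s\right) + 2}{3} = \frac{2 + s^{2} - s}{3} = \frac{2}{3} - \frac{s}{3} + \frac{s^{2}}{3}$)
$q^{3}{\left(1 \right)} = \left(\frac{2}{3} - \frac{1}{3} + \frac{1^{2}}{3}\right)^{3} = \left(\frac{2}{3} - \frac{1}{3} + \frac{1}{3} \cdot 1\right)^{3} = \left(\frac{2}{3} - \frac{1}{3} + \frac{1}{3}\right)^{3} = \left(\frac{2}{3}\right)^{3} = \frac{8}{27}$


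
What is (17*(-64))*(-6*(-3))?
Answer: -19584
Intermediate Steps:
(17*(-64))*(-6*(-3)) = -1088*18 = -19584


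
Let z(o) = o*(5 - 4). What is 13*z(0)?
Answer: 0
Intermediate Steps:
z(o) = o (z(o) = o*1 = o)
13*z(0) = 13*0 = 0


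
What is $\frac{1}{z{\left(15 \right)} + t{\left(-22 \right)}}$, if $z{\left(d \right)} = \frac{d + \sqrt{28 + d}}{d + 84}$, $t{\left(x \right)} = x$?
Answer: $- \frac{214137}{4678526} - \frac{99 \sqrt{43}}{4678526} \approx -0.045909$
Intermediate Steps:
$z{\left(d \right)} = \frac{d + \sqrt{28 + d}}{84 + d}$
$\frac{1}{z{\left(15 \right)} + t{\left(-22 \right)}} = \frac{1}{\frac{15 + \sqrt{28 + 15}}{84 + 15} - 22} = \frac{1}{\frac{15 + \sqrt{43}}{99} - 22} = \frac{1}{\left(\frac{5}{33} + \frac{\sqrt{43}}{99}\right) - 22} = \frac{1}{- \frac{721}{33} + \frac{\sqrt{43}}{99}}$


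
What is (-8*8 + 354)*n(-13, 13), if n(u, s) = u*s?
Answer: -49010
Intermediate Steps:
n(u, s) = s*u
(-8*8 + 354)*n(-13, 13) = (-8*8 + 354)*(13*(-13)) = (-64 + 354)*(-169) = 290*(-169) = -49010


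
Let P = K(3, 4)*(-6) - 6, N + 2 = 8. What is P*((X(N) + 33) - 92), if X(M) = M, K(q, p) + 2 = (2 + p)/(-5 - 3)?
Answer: -1113/2 ≈ -556.50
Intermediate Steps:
N = 6 (N = -2 + 8 = 6)
K(q, p) = -9/4 - p/8 (K(q, p) = -2 + (2 + p)/(-5 - 3) = -2 + (2 + p)/(-8) = -2 + (2 + p)*(-⅛) = -2 + (-¼ - p/8) = -9/4 - p/8)
P = 21/2 (P = (-9/4 - ⅛*4)*(-6) - 6 = (-9/4 - ½)*(-6) - 6 = -11/4*(-6) - 6 = 33/2 - 6 = 21/2 ≈ 10.500)
P*((X(N) + 33) - 92) = 21*((6 + 33) - 92)/2 = 21*(39 - 92)/2 = (21/2)*(-53) = -1113/2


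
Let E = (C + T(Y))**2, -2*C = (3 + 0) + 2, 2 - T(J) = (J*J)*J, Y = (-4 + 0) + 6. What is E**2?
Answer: 83521/16 ≈ 5220.1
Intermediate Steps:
Y = 2 (Y = -4 + 6 = 2)
T(J) = 2 - J**3 (T(J) = 2 - J*J*J = 2 - J**2*J = 2 - J**3)
C = -5/2 (C = -((3 + 0) + 2)/2 = -(3 + 2)/2 = -1/2*5 = -5/2 ≈ -2.5000)
E = 289/4 (E = (-5/2 + (2 - 1*2**3))**2 = (-5/2 + (2 - 1*8))**2 = (-5/2 + (2 - 8))**2 = (-5/2 - 6)**2 = (-17/2)**2 = 289/4 ≈ 72.250)
E**2 = (289/4)**2 = 83521/16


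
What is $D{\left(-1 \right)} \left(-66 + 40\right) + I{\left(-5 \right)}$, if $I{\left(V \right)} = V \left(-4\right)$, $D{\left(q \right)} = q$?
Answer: $46$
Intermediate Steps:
$I{\left(V \right)} = - 4 V$
$D{\left(-1 \right)} \left(-66 + 40\right) + I{\left(-5 \right)} = - (-66 + 40) - -20 = \left(-1\right) \left(-26\right) + 20 = 26 + 20 = 46$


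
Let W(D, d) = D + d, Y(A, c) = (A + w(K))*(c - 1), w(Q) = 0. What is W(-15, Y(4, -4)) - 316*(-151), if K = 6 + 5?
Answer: 47681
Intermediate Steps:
K = 11
Y(A, c) = A*(-1 + c) (Y(A, c) = (A + 0)*(c - 1) = A*(-1 + c))
W(-15, Y(4, -4)) - 316*(-151) = (-15 + 4*(-1 - 4)) - 316*(-151) = (-15 + 4*(-5)) + 47716 = (-15 - 20) + 47716 = -35 + 47716 = 47681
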